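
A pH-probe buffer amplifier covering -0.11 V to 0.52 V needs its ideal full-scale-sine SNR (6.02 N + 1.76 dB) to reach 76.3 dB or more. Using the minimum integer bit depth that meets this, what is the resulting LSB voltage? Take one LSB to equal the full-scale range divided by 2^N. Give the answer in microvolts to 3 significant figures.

76.9 µV

The full-scale span is 0.52 − (-0.11) = 0.63 V.
Solving 6.02 N ≥ 76.3 − 1.76: N ≥ 12.382. Round up → N = 13.
One LSB is 0.63 V / 8192 = 76.9 µV.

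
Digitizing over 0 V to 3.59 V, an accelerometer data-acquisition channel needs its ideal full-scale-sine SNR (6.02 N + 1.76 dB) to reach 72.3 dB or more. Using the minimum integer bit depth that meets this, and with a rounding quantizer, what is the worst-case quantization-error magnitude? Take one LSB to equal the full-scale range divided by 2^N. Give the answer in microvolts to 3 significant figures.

438 µV

Full-scale range = 3.59 V.
Required N = ⌈(72.3 − 1.76)/6.02⌉ = ⌈11.718⌉ = 12.
LSB = 3.59 V / 2^12 = 0.87646 mV.
Max error for round-to-nearest is LSB/2 = 438 µV.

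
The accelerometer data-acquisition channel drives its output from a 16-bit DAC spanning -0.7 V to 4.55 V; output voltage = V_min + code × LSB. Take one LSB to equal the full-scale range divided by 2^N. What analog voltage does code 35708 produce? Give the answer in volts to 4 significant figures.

2.161 V

Span: 4.55 V − (-0.7 V) = 5.25 V. LSB = 5.25 V / 2^16.
V_out = -0.7 + 35708 × (5.25/65536) V
      = -0.7 + 2.86052 = 2.16052 V.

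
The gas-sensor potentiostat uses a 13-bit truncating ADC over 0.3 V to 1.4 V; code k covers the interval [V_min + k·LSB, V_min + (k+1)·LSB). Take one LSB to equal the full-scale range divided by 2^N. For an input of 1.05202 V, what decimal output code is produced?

5600

Span: 1.4 V − (0.3 V) = 1.1 V. LSB = 1.1 V / 2^13 ≈ 134.3 µV.
code = ⌊(V_in − V_min)/LSB⌋ = ⌊(V_in − V_min) × 2^13 / range⌋
     = ⌊(1.05202 − (0.3)) × 8192 / 1.1⌋ = ⌊0.75202 × 8192/1.1⌋
     = ⌊5600.498⌋ = 5600.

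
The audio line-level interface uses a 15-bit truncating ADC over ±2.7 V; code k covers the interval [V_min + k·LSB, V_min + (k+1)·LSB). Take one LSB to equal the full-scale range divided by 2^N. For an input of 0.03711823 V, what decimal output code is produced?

The full-scale span is 2.7 − (-2.7) = 5.4 V. LSB = 5.4 V / 2^15 ≈ 164.8 µV.
V_in − V_min = 0.03711823 − (-2.7) = 2.73711823 V.
Divide by LSB: 2.73711823 × 32768/5.4 = 16609.2389.
Truncating gives code 16609.

16609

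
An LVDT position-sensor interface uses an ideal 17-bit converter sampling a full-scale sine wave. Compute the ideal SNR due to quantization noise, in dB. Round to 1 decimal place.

6.02(17) + 1.76 = 102.34 + 1.76 = 104.10 dB.

104.1 dB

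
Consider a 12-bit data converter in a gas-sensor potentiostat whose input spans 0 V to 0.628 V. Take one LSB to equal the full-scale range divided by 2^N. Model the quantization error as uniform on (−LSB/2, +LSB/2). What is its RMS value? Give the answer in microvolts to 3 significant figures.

44.3 µV

V_FS = 0.628 V.
LSB = 0.628 V / 2^12 = 153.32 µV.
V_rms = LSB/√12 = 153.32 µV / √12 = 44.3 µV.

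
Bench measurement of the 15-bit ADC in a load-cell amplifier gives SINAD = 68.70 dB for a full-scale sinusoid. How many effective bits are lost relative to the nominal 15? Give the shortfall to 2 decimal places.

3.88 bits

ENOB = (SINAD − 1.76)/6.02 = (68.70 − 1.76)/6.02 = 11.1196 bits.
Lost resolution: 15 − 11.1196 = 3.8804 bits.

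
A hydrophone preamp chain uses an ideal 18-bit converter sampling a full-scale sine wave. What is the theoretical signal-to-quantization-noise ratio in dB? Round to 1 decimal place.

110.1 dB

6.02(18) + 1.76 = 108.36 + 1.76 = 110.12 dB.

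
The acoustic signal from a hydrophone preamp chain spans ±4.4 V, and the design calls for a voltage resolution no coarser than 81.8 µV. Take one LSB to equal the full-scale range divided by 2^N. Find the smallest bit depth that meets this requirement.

Span: 4.4 V − (-4.4 V) = 8.8 V.
Levels needed ≥ 8.8/81.8 µV = 107600. 2^17 = 131072 suffices, so N_min = 17.

17 bits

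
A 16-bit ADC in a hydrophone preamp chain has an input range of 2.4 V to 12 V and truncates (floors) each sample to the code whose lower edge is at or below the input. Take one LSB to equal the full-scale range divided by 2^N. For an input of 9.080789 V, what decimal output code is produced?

Range = 12 − (2.4) = 9.6 V. LSB = 9.6 V / 2^16 ≈ 146.5 µV.
(V_in − V_min) × 2^16/range = (9.080789 − (2.4)) × 65536/9.6 = 45607.520.
Floor → code = 45607.

45607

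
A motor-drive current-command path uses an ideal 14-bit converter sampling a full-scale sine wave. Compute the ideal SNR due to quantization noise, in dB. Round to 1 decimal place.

6.02(14) + 1.76 = 84.28 + 1.76 = 86.04 dB.

86.0 dB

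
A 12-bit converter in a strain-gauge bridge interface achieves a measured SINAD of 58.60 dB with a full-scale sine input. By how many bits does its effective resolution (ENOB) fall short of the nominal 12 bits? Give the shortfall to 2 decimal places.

Effective bits = (58.60 − 1.76)/6.02 = 9.4419.
Shortfall = 12 − 9.4419 = 2.5581 bits.

2.56 bits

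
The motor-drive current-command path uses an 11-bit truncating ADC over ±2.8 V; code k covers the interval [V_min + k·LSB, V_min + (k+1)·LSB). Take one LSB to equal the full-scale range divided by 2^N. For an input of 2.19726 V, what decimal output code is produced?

The full-scale span is 2.8 − (-2.8) = 5.6 V. LSB = 5.6 V / 2^11 ≈ 2.734 mV.
code = ⌊(V_in − V_min)/LSB⌋ = ⌊(V_in − V_min) × 2^11 / range⌋
     = ⌊(2.19726 − (-2.8)) × 2048 / 5.6⌋ = ⌊4.99726 × 2048/5.6⌋
     = ⌊1827.569⌋ = 1827.

1827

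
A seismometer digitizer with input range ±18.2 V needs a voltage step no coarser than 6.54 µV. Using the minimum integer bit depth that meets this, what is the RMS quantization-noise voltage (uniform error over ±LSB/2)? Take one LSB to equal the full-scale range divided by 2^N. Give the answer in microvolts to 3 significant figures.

1.25 µV

Span: 18.2 V − (-18.2 V) = 36.4 V.
Required number of levels: 36.4/6.54 µV = 5.5657e6; smallest N with 2^N ≥ that is 23.
One LSB is 36.4 V / 8388608 = 4.3392 µV.
V_rms = LSB/√12 = 1.25 µV.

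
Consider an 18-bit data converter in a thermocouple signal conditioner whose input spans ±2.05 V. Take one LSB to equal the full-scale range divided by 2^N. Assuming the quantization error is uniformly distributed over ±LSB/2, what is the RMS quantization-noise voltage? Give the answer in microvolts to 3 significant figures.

The full-scale span is 2.05 − (-2.05) = 4.1 V.
One LSB is 4.1 V / 262144 = 15.640 µV.
RMS of a uniform error over width LSB is LSB/√12 = 4.51 µV.

4.51 µV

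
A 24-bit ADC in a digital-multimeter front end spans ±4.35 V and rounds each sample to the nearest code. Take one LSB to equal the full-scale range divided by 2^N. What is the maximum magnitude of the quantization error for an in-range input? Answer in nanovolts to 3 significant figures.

259 nV

The full-scale span is 4.35 − (-4.35) = 8.7 V.
LSB = 8.7 V / 2^24 = 0.51856 µV.
|e|_max = LSB/2 = 259 nV.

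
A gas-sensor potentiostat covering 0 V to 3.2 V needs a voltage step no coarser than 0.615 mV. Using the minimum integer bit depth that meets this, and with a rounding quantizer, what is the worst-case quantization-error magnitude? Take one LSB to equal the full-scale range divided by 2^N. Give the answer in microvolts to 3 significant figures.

195 µV

Full-scale range = 3.2 V.
Required number of levels: 3.2/0.615 mV = 5203.3; smallest N with 2^N ≥ that is 13.
Step size = 3.2/8192 V = 390.63 µV.
Half an LSB is 195 µV.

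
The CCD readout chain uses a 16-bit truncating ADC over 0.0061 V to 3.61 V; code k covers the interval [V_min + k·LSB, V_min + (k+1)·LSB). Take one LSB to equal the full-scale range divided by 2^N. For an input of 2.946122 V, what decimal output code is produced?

53463

The full-scale span is 3.61 − (0.0061) = 3.6039 V. LSB = 3.6039 V / 2^16 ≈ 54.99 µV.
(V_in − V_min) × 2^16/range = (2.946122 − (0.0061)) × 65536/3.6039 = 53463.548.
Floor → code = 53463.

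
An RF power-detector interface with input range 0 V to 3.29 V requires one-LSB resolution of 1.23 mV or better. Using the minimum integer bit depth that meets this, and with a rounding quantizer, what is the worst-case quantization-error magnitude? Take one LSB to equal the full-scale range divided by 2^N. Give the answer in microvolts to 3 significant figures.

402 µV

Span = 3.29 V.
Need 2^N ≥ 3.29 V / 1.23 mV = 2675 → N_min = 12.
One LSB is 3.29 V / 4096 = 0.80322 mV.
Max error for round-to-nearest is LSB/2 = 402 µV.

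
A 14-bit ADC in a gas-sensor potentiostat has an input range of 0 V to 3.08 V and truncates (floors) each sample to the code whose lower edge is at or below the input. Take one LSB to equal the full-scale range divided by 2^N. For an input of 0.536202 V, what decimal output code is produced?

2852

Range is 3.08 V. LSB = 3.08 V / 2^14 ≈ 188.0 µV.
code = ⌊(V_in − V_min)/LSB⌋ = ⌊(V_in − V_min) × 2^14 / range⌋
     = ⌊(0.536202 − (0)) × 16384 / 3.08⌋ = ⌊0.536202 × 16384/3.08⌋
     = ⌊2852.316⌋ = 2852.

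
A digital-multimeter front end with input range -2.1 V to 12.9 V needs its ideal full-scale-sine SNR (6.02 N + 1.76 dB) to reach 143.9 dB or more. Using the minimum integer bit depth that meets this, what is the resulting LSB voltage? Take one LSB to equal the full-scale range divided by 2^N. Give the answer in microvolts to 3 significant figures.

0.894 µV

The full-scale span is 12.9 − (-2.1) = 15 V.
6.02 N + 1.76 ≥ 143.9 gives N ≥ 23.611, so the minimum integer is 24.
LSB = 15 V / 2^24 = 0.894 µV.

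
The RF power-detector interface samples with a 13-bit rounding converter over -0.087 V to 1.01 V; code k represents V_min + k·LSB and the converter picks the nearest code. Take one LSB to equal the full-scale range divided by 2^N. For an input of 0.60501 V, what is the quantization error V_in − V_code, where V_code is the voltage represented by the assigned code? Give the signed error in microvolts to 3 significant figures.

The full-scale span is 1.01 − (-0.087) = 1.097 V. LSB = 1.097 V / 2^13 ≈ 133.9 µV.
(0.60501 − (-0.087)) / LSB = 0.69201 × 8192/1.097 = 5167.6809. Nearest integer: k = 5168.
V_code = -0.087 + (5168/8192) × 1.097 = 0.6050527344 V.
Error = V_in − V_code = 0.60501 − (0.6050527344) = −42.7 µV.

−42.7 µV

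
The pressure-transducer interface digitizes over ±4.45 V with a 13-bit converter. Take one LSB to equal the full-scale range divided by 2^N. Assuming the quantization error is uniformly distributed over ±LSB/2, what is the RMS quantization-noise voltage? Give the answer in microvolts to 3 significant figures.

314 µV

Range = 4.45 − (-4.45) = 8.9 V.
Step size = 8.9/8192 V = 1.0864 mV.
σ_q = LSB/√12 = 1.0864 mV/3.4641 = 314 µV.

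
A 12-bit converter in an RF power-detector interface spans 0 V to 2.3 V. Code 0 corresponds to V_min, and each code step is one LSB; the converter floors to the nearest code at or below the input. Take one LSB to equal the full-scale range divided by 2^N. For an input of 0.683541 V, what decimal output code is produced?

1217

Span = 2.3 V. LSB = 2.3 V / 2^12 ≈ 0.5615 mV.
code = ⌊(V_in − V_min)/LSB⌋ = ⌊(V_in − V_min) × 2^12 / range⌋
     = ⌊(0.683541 − (0)) × 4096 / 2.3⌋ = ⌊0.683541 × 4096/2.3⌋
     = ⌊1217.297⌋ = 1217.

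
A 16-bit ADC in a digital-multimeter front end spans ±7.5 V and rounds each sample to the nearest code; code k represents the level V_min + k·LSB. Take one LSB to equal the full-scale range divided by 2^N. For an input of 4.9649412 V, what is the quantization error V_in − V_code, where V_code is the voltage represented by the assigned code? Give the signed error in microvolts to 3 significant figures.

+36.4 µV

Full-scale range = 7.5 V − (-7.5 V) = 15 V. LSB = 15 V / 2^16 ≈ 228.9 µV.
Position in LSBs: (4.9649412 − (-7.5)) × 65536/15 = 54460.1591; rounding gives k = 54460.
V_code = V_min + k × range/2^16 = -7.5 + 54460 × 15/65536 = 4.9649047852 V.
e = 4.9649412 − (4.9649047852) = +36.4 µV.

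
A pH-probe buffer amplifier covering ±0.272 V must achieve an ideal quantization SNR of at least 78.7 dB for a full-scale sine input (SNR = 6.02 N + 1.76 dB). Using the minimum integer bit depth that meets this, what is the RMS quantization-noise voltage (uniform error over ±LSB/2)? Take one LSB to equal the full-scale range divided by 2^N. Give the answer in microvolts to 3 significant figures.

19.2 µV

Range = 0.272 − (-0.272) = 0.544 V.
Required N = ⌈(78.7 − 1.76)/6.02⌉ = ⌈12.781⌉ = 13.
LSB = 0.544 V / 2^13 = 66.406 µV.
V_rms = LSB/√12 = 19.2 µV.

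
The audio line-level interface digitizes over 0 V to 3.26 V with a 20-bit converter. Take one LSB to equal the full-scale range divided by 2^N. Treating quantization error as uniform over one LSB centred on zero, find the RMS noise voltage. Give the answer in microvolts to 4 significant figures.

0.8975 µV

Span = 3.26 V.
One LSB is 3.26 V / 1048576 = 3.10898 µV.
σ_q = LSB/√12 = 3.10898 µV/3.4641 = 0.8975 µV.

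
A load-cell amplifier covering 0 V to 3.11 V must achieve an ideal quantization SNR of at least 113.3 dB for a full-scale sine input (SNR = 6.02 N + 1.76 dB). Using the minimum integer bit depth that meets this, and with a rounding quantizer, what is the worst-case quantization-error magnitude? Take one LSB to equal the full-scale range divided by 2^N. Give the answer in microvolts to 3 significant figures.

2.97 µV

V_FS = 3.11 V.
6.02 N + 1.76 ≥ 113.3 gives N ≥ 18.528, so the minimum integer is 19.
Step size = 3.11/524288 V = 5.9319 µV.
Half an LSB is 2.97 µV.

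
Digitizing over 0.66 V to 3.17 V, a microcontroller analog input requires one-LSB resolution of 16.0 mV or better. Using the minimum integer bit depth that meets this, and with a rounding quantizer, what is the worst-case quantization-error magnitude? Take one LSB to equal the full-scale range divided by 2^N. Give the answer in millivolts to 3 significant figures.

The full-scale span is 3.17 − (0.66) = 2.51 V.
Required number of levels: 2.51/16.0 mV = 156.87; smallest N with 2^N ≥ that is 8.
LSB = 2.51 V ÷ 2^8 = 2.51/256 V = 9.8047 mV.
Max error for round-to-nearest is LSB/2 = 4.90 mV.

4.90 mV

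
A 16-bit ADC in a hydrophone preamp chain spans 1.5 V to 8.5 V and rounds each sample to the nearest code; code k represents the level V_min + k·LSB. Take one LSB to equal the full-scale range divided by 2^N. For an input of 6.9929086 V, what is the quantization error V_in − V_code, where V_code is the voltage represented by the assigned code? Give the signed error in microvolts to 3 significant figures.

Span: 8.5 V − (1.5 V) = 7 V. LSB = 7 V / 2^16 ≈ 106.8 µV.
Position in LSBs: (6.9929086 − (1.5)) × 65536/7 = 51426.1797; rounding gives k = 51426.
Reconstructed level: 1.5 + 51426 × 7/65536 V = 6.9928894043 V.
Error = V_in − V_code = 6.9929086 − (6.9928894043) = +19.2 µV.

+19.2 µV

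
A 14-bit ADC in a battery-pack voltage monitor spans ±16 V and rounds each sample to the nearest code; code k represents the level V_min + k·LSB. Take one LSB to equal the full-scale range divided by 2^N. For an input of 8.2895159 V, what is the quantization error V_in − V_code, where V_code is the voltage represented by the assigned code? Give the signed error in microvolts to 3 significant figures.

Range = 16 − (-16) = 32 V. LSB = 32 V / 2^14 ≈ 1.953 mV.
(V_in − V_min)/LSB = (8.2895159 − (-16)) × 16384/32 = 12436.2321 → nearest code k = 12436.
Reconstructed level: -16 + 12436 × 32/16384 V = 8.2890625000 V.
Error = V_in − V_code = 8.2895159 − (8.2890625000) = +453 µV.

+453 µV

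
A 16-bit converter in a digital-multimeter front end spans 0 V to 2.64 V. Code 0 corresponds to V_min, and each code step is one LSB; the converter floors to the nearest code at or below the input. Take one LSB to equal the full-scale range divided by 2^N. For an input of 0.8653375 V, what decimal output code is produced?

Full-scale range = 2.64 V. LSB = 2.64 V / 2^16 ≈ 40.28 µV.
code = ⌊(V_in − V_min)/LSB⌋ = ⌊(V_in − V_min) × 2^16 / range⌋
     = ⌊(0.8653375 − (0)) × 65536 / 2.64⌋ = ⌊0.8653375 × 65536/2.64⌋
     = ⌊21481.348⌋ = 21481.

21481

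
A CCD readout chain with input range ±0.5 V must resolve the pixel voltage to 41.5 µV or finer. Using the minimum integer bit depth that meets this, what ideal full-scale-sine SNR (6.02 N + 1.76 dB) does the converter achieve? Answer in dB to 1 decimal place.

The full-scale span is 0.5 − (-0.5) = 1 V.
Levels needed ≥ 1/41.5 µV = 24100. 2^15 = 32768 suffices, so N_min = 15.
6.02(15) + 1.76 = 92.06 dB.

92.1 dB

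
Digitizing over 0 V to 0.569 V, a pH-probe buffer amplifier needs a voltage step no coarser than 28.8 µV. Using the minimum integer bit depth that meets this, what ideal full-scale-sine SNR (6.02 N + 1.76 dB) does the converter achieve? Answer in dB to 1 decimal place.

92.1 dB

Full-scale range = 0.569 V.
Need 2^N ≥ 0.569 V / 28.8 µV = 19760 → N_min = 15.
SNR = 6.02 × 15 + 1.76 = 92.06 dB.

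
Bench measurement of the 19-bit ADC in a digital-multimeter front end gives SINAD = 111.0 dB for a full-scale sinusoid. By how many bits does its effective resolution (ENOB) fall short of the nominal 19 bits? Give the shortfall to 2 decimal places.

0.85 bits

ENOB = (SINAD − 1.76)/6.02 = (111.0 − 1.76)/6.02 = 18.1462 bits.
Lost resolution: 19 − 18.1462 = 0.8538 bits.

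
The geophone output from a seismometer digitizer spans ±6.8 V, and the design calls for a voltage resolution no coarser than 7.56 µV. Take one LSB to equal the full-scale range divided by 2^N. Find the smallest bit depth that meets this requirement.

21 bits

Range = 6.8 − (-6.8) = 13.6 V.
Required number of levels: 13.6/7.56 µV = 1.7989e6; smallest N with 2^N ≥ that is 21.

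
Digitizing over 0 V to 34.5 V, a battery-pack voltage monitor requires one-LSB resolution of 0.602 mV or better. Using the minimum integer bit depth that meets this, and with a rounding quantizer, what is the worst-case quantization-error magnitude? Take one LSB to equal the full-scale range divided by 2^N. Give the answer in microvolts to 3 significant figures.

263 µV

Range is 34.5 V.
Required number of levels: 34.5/0.602 mV = 57309; smallest N with 2^N ≥ that is 16.
One LSB is 34.5 V / 65536 = 0.52643 mV.
Half an LSB is 263 µV.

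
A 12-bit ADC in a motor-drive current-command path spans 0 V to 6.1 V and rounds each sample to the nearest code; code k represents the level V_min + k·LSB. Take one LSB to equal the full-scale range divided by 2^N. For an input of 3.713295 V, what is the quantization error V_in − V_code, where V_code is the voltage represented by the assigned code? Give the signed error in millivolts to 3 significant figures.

V_FS = 6.1 V. LSB = 6.1 V / 2^12 ≈ 1.489 mV.
(3.713295 − (0)) / LSB = 3.713295 × 4096/6.1 = 2493.3863. Nearest integer: k = 2493.
Reconstructed level: 0 + 2493 × 6.1/4096 V = 3.712719727 V.
Error = V_in − V_code = 3.713295 − (3.712719727) = +0.575 mV.

+0.575 mV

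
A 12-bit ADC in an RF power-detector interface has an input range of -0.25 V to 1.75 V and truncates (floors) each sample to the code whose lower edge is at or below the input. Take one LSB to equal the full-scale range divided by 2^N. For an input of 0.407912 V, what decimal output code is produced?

Span: 1.75 V − (-0.25 V) = 2 V. LSB = 2 V / 2^12 ≈ 488.3 µV.
code = ⌊(V_in − V_min)/LSB⌋ = ⌊(V_in − V_min) × 2^12 / range⌋
     = ⌊(0.407912 − (-0.25)) × 4096 / 2⌋ = ⌊0.657912 × 4096/2⌋
     = ⌊1347.404⌋ = 1347.

1347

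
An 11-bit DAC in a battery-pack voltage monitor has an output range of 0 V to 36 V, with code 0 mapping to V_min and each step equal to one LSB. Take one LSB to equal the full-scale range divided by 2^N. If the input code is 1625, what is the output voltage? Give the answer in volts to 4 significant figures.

28.56 V

Range is 36 V. LSB = 36 V / 2^11.
Output = V_min + (1625/2048) × range = 0 + 0.793457 × 36 V
      = 0 V + 28.5645 V = 28.5645 V.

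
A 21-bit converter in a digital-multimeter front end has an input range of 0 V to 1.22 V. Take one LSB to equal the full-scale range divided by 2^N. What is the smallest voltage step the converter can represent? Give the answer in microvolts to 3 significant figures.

V_FS = 1.22 V.
2^21 = 2097152 levels.
LSB = 1.22 V ÷ 2^21 = 1.22/2097152 V = 0.582 µV.

0.582 µV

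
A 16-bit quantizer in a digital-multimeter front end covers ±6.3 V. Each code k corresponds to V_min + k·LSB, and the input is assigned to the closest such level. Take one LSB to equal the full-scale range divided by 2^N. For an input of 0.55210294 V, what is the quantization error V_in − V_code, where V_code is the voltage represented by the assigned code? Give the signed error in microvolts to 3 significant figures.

Span: 6.3 V − (-6.3 V) = 12.6 V. LSB = 12.6 V / 2^16 ≈ 192.3 µV.
(0.55210294 − (-6.3)) / LSB = 6.85210294 × 65536/12.6 = 35639.6364. Nearest integer: k = 35640.
V_code = V_min + k × range/2^16 = -6.3 + 35640 × 12.6/65536 = 0.55217285156 V.
Error = V_in − V_code = 0.55210294 − (0.55217285156) = −69.9 µV.

−69.9 µV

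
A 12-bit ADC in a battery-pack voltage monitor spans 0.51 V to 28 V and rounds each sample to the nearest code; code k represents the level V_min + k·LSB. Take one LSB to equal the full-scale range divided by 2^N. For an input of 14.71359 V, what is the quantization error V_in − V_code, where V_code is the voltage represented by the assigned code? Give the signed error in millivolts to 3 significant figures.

+2.21 mV

The full-scale span is 28 − (0.51) = 27.49 V. LSB = 27.49 V / 2^12 ≈ 6.711 mV.
Position in LSBs: (14.71359 − (0.51)) × 4096/27.49 = 2116.3297; rounding gives k = 2116.
V_code = V_min + k × range/2^12 = 0.51 + 2116 × 27.49/4096 = 14.71137695 V.
Error = V_in − V_code = 14.71359 − (14.71137695) = +2.21 mV.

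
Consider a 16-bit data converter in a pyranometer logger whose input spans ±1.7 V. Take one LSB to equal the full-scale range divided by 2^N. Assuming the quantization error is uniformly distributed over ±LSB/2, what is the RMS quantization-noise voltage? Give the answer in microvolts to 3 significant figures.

The full-scale span is 1.7 − (-1.7) = 3.4 V.
LSB = 3.4 V ÷ 2^16 = 3.4/65536 V = 51.880 µV.
For a uniform distribution on [−LSB/2, +LSB/2], V_rms = LSB/√12 = 51.880 µV/3.4641 = 15.0 µV.

15.0 µV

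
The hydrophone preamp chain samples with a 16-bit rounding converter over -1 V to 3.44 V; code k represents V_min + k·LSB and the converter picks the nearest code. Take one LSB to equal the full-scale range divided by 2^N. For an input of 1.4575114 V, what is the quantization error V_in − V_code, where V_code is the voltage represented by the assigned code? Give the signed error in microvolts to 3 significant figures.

−16.7 µV

Full-scale range = 3.44 V − (-1 V) = 4.44 V. LSB = 4.44 V / 2^16 ≈ 67.75 µV.
(V_in − V_min)/LSB = (1.4575114 − (-1)) × 65536/4.44 = 36273.7539 → nearest code k = 36274.
V_code = V_min + k × range/2^16 = -1 + 36274 × 4.44/65536 = 1.4575280762 V.
V_in − V_code = 1.4575114 − (1.4575280762) = −16.7 µV.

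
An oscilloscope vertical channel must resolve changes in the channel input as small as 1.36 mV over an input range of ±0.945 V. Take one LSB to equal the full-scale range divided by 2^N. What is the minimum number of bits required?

11 bits

Full-scale range = 0.945 V − (-0.945 V) = 1.89 V.
Levels needed ≥ 1.89/1.36 mV = 1390. 2^11 = 2048 suffices, so N_min = 11.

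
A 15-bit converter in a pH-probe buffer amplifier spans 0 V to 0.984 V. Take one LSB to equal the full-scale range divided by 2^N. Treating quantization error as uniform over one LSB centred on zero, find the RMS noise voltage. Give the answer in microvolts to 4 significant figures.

8.669 µV

V_FS = 0.984 V.
One LSB is 0.984 V / 32768 = 30.0293 µV.
V_rms = LSB/√12 = 30.0293 µV / √12 = 8.669 µV.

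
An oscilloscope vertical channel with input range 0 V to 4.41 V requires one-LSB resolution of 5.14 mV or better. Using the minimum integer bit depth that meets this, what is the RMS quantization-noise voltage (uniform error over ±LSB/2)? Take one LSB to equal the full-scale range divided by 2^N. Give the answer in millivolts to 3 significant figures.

V_FS = 4.41 V.
4.41 V / 5.14 mV = 858.0. Since 2^9 = 512 and 2^10 = 1024, N = 10.
LSB = 4.41 V / 2^10 = 4.3066 mV.
RMS noise = LSB/√12 = 1.24 mV.

1.24 mV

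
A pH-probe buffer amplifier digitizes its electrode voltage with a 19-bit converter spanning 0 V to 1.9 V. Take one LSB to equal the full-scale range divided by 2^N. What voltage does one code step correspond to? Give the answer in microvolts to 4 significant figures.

3.624 µV

Full-scale range = 1.9 V.
2^19 = 524288 levels.
LSB = 1.9 V / 2^19 = 3.624 µV.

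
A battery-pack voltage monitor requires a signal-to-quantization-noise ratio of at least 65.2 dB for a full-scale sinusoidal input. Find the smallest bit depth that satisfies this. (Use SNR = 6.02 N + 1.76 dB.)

6.02 N + 1.76 ≥ 65.2 gives N ≥ 10.538, so the minimum integer is 11.

11 bits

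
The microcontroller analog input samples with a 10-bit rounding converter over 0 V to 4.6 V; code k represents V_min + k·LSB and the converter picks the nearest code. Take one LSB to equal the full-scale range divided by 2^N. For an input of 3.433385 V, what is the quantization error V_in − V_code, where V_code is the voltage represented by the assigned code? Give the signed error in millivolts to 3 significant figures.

+1.35 mV

V_FS = 4.6 V. LSB = 4.6 V / 2^10 ≈ 4.492 mV.
(3.433385 − (0)) / LSB = 3.433385 × 1024/4.6 = 764.3014. Nearest integer: k = 764.
V_code = V_min + k × range/2^10 = 0 + 764 × 4.6/1024 = 3.432031250 V.
V_in − V_code = 3.433385 − (3.432031250) = +1.35 mV.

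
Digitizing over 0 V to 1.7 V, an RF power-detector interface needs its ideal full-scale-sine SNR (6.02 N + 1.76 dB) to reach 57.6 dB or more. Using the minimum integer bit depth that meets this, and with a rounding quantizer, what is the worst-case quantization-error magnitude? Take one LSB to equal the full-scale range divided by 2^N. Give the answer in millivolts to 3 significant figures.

Full-scale range = 1.7 V.
6.02 N + 1.76 ≥ 57.6 gives N ≥ 9.276, so the minimum integer is 10.
Step size = 1.7/1024 V = 1.6602 mV.
Max error for round-to-nearest is LSB/2 = 0.830 mV.

0.830 mV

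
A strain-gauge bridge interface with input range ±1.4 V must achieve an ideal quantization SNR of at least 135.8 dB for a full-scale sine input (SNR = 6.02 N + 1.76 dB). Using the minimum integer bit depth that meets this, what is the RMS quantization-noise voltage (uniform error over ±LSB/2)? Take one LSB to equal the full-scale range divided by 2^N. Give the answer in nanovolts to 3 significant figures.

Range = 1.4 − (-1.4) = 2.8 V.
Required N = ⌈(135.8 − 1.76)/6.02⌉ = ⌈22.266⌉ = 23.
LSB = 2.8 V / 2^23 = 333.79 nV.
σ_q = LSB/√12 = 333.79 nV/3.4641 = 96.4 nV.

96.4 nV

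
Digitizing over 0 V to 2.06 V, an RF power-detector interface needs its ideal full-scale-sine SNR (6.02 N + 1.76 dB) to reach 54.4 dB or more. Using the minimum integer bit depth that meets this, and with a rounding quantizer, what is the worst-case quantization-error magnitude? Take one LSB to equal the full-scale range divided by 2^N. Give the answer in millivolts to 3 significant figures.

2.01 mV

Full-scale range = 2.06 V.
Required N = ⌈(54.4 − 1.76)/6.02⌉ = ⌈8.744⌉ = 9.
LSB = 2.06 V ÷ 2^9 = 2.06/512 V = 4.0234 mV.
Max error for round-to-nearest is LSB/2 = 2.01 mV.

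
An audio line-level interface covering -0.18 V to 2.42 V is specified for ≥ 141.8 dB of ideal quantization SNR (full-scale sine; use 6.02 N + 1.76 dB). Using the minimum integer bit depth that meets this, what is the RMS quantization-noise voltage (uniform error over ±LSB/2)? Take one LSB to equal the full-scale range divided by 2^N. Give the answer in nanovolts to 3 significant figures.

44.7 nV

Range = 2.42 − (-0.18) = 2.6 V.
Required N = ⌈(141.8 − 1.76)/6.02⌉ = ⌈23.262⌉ = 24.
LSB = 2.6 V / 2^24 = 154.97 nV.
σ_q = LSB/√12 = 154.97 nV/3.4641 = 44.7 nV.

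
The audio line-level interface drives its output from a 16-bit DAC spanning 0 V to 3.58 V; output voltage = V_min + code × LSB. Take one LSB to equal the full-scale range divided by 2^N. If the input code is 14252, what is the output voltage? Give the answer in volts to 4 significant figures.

0.7785 V

Full-scale range = 3.58 V. LSB = 3.58 V / 2^16.
V_out = V_min + code × LSB = 0 V + 14252 × 3.58 V / 65536
      = 0 V + 0.778536 V = 0.778536 V.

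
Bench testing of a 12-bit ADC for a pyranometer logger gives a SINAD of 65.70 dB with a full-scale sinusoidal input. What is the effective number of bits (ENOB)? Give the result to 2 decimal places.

10.62 bits

ENOB = (SINAD − 1.76) / 6.02 = (65.70 − 1.76) / 6.02 = 63.94 / 6.02 = 10.6213.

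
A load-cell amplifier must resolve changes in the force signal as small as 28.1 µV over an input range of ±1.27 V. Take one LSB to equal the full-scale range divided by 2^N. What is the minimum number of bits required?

Range = 1.27 − (-1.27) = 2.54 V.
2.54 V / 28.1 µV = 90390. Since 2^16 = 65536 and 2^17 = 131072, N = 17.

17 bits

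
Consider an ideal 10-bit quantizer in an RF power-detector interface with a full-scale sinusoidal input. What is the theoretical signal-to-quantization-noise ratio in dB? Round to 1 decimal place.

SNR = 6.02·10 + 1.76 = 61.96 dB.

62.0 dB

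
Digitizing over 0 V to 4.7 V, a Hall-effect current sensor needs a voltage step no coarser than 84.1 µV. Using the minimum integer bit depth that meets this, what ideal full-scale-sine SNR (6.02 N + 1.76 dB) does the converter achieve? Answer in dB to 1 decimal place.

Span = 4.7 V.
Need 2^N ≥ 4.7 V / 84.1 µV = 55890 → N_min = 16.
SNR = 6.02 × 16 + 1.76 = 98.08 dB.

98.1 dB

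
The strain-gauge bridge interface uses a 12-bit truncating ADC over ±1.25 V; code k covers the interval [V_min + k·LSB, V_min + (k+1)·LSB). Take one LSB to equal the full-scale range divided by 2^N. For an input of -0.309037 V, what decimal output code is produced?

1541

The full-scale span is 1.25 − (-1.25) = 2.5 V. LSB = 2.5 V / 2^12 ≈ 0.6104 mV.
code = ⌊(V_in − V_min)/LSB⌋ = ⌊(V_in − V_min) × 2^12 / range⌋
     = ⌊(-0.309037 − (-1.25)) × 4096 / 2.5⌋ = ⌊0.940963 × 4096/2.5⌋
     = ⌊1541.674⌋ = 1541.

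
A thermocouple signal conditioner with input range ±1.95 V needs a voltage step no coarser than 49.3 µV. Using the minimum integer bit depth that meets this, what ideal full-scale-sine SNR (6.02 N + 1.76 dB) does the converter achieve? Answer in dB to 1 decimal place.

Full-scale range = 1.95 V − (-1.95 V) = 3.9 V.
Need 2^N ≥ 3.9 V / 49.3 µV = 79110 → N_min = 17.
SNR = 6.02 × 17 + 1.76 = 104.10 dB.

104.1 dB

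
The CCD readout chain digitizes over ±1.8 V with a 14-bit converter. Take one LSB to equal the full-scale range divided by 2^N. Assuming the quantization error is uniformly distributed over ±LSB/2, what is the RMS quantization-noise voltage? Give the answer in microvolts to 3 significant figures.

63.4 µV

The full-scale span is 1.8 − (-1.8) = 3.6 V.
One LSB is 3.6 V / 16384 = 219.73 µV.
σ_q = LSB/√12 = 219.73 µV/3.4641 = 63.4 µV.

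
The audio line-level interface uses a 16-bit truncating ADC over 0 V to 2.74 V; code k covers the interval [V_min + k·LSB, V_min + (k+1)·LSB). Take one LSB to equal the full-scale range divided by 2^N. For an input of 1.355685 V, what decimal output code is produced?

Full-scale range = 2.74 V. LSB = 2.74 V / 2^16 ≈ 41.81 µV.
V_in − V_min = 1.355685 − (0) = 1.355685 V.
Divide by LSB: 1.355685 × 65536/2.74 = 32425.6103.
Truncating gives code 32425.

32425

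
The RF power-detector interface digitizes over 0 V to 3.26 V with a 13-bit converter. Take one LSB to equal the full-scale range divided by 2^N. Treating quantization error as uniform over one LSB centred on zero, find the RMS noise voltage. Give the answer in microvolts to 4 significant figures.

114.9 µV

V_FS = 3.26 V.
LSB = 3.26 V ÷ 2^13 = 3.26/8192 V = 397.949 µV.
σ_q = LSB/√12 = 397.949 µV/3.4641 = 114.9 µV.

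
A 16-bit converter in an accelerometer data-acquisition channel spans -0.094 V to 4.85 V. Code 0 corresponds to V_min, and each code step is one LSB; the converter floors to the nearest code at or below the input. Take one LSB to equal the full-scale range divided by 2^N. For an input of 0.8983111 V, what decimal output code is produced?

Full-scale range = 4.85 V − (-0.094 V) = 4.944 V. LSB = 4.944 V / 2^16 ≈ 75.44 µV.
code = ⌊(V_in − V_min)/LSB⌋ = ⌊(V_in − V_min) × 2^16 / range⌋
     = ⌊(0.8983111 − (-0.094)) × 65536 / 4.944⌋ = ⌊0.9923111 × 65536/4.944⌋
     = ⌊13153.742⌋ = 13153.

13153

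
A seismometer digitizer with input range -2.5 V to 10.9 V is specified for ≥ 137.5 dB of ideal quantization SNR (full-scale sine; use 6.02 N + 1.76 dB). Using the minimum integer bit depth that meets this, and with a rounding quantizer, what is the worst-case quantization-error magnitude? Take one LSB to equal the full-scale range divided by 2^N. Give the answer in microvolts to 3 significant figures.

0.799 µV

Span: 10.9 V − (-2.5 V) = 13.4 V.
Required N = ⌈(137.5 − 1.76)/6.02⌉ = ⌈22.548⌉ = 23.
One LSB is 13.4 V / 8388608 = 1.5974 µV.
Max error for round-to-nearest is LSB/2 = 0.799 µV.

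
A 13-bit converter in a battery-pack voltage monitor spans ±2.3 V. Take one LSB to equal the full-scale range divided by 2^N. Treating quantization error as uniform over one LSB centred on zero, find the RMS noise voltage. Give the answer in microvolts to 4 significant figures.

The full-scale span is 2.3 − (-2.3) = 4.6 V.
Step size = 4.6/8192 V = 0.561523 mV.
σ_q = LSB/√12 = 0.561523 mV/3.4641 = 162.1 µV.

162.1 µV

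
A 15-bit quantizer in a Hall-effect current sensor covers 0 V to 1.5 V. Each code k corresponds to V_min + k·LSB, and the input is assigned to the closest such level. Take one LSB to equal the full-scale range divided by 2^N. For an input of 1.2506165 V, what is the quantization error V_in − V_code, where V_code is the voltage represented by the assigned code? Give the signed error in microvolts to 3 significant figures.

V_FS = 1.5 V. LSB = 1.5 V / 2^15 ≈ 45.78 µV.
(1.2506165 − (0)) / LSB = 1.2506165 × 32768/1.5 = 27320.1343. Nearest integer: k = 27320.
Reconstructed level: 0 + 27320 × 1.5/32768 V = 1.2506103516 V.
V_in − V_code = 1.2506165 − (1.2506103516) = +6.15 µV.

+6.15 µV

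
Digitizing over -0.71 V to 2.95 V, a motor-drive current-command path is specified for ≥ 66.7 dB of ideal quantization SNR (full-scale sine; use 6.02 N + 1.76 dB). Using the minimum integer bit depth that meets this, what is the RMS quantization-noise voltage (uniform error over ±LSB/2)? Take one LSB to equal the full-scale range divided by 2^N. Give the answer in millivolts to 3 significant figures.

0.516 mV

The full-scale span is 2.95 − (-0.71) = 3.66 V.
6.02 N + 1.76 ≥ 66.7 gives N ≥ 10.787, so the minimum integer is 11.
LSB = 3.66 V ÷ 2^11 = 3.66/2048 V = 1.7871 mV.
V_rms = LSB/√12 = 0.516 mV.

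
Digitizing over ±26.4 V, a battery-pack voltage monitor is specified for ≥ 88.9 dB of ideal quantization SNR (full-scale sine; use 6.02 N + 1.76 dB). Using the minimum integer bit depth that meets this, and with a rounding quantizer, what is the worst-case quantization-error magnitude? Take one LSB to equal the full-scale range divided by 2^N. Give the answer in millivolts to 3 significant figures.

0.806 mV

Range = 26.4 − (-26.4) = 52.8 V.
Required N = ⌈(88.9 − 1.76)/6.02⌉ = ⌈14.475⌉ = 15.
Step size = 52.8/32768 V = 1.6113 mV.
Half an LSB is 0.806 mV.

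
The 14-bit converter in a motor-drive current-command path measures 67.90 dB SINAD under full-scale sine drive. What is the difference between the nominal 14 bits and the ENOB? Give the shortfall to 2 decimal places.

ENOB = (SINAD − 1.76)/6.02 = (67.90 − 1.76)/6.02 = 10.9867 bits.
Shortfall = 14 − 10.9867 = 3.0133 bits.

3.01 bits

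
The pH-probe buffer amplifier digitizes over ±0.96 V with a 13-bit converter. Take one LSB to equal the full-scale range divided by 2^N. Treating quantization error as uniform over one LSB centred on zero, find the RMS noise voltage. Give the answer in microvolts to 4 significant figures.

Range = 0.96 − (-0.96) = 1.92 V.
LSB = 1.92 V / 2^13 = 234.375 µV.
V_rms = LSB/√12 = 234.375 µV / √12 = 67.66 µV.

67.66 µV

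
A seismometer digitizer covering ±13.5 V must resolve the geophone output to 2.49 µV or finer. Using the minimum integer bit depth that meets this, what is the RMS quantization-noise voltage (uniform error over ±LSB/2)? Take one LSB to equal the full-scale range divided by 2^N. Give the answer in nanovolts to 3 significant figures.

465 nV

Range = 13.5 − (-13.5) = 27 V.
Required number of levels: 27/2.49 µV = 1.0843e7; smallest N with 2^N ≥ that is 24.
LSB = 27 V ÷ 2^24 = 27/16777216 V = 1.6093 µV.
V_rms = LSB/√12 = 465 nV.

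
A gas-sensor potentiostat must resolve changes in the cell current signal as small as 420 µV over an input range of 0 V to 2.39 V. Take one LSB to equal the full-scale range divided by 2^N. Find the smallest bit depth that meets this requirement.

13 bits

Span = 2.39 V.
Need 2^N ≥ 2.39 V / 420 µV = 5690 → N_min = 13.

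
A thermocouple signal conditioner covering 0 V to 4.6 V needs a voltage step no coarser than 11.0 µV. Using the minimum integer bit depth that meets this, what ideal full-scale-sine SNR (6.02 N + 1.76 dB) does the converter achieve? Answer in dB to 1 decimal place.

Span = 4.6 V.
Required number of levels: 4.6/11.0 µV = 418180; smallest N with 2^N ≥ that is 19.
SNR = 6.02 × 19 + 1.76 = 116.14 dB.

116.1 dB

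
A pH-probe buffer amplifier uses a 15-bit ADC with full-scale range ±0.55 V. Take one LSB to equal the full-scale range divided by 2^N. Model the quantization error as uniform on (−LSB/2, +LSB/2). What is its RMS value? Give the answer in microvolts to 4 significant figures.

The full-scale span is 0.55 − (-0.55) = 1.1 V.
Step size = 1.1/32768 V = 33.5693 µV.
σ_q = LSB/√12 = 33.5693 µV/3.4641 = 9.691 µV.

9.691 µV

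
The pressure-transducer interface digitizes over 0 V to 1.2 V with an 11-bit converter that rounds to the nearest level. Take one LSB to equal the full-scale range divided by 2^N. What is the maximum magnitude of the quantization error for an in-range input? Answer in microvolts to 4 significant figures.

293.0 µV

Range is 1.2 V.
LSB = 1.2 V ÷ 2^11 = 1.2/2048 V = 0.585938 mV.
Worst-case error for round-to-nearest is half an LSB: 293.0 µV.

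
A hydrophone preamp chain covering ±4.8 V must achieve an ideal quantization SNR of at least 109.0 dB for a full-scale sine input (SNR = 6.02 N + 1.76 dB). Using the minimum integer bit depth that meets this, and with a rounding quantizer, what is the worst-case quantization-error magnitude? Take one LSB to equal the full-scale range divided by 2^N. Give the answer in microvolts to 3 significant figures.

18.3 µV

Range = 4.8 − (-4.8) = 9.6 V.
6.02 N + 1.76 ≥ 109.0 gives N ≥ 17.814, so the minimum integer is 18.
LSB = 9.6 V / 2^18 = 36.621 µV.
Half an LSB is 18.3 µV.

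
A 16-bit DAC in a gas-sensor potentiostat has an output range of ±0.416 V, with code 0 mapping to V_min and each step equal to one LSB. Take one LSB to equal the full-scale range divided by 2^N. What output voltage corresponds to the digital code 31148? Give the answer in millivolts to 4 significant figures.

The full-scale span is 0.416 − (-0.416) = 0.832 V. LSB = 0.832 V / 2^16.
V_out = V_min + code × LSB = -0.416 V + 31148 × 0.832 V / 65536
      = -0.416 + 0.395434 = -0.0205664 V.

-20.57 mV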